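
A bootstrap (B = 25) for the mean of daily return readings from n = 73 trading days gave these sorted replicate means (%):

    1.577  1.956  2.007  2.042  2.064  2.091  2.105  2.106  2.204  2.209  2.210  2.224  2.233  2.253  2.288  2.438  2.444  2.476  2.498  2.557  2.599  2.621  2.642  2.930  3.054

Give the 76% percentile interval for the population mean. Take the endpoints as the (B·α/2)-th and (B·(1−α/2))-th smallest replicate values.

(2.007, 2.621)

α = 0.24; lower rank = 25 × 0.120 = 3; upper rank = 25 × 0.880 = 22.
The 3rd smallest replicate is 2.007; the 22nd is 2.621.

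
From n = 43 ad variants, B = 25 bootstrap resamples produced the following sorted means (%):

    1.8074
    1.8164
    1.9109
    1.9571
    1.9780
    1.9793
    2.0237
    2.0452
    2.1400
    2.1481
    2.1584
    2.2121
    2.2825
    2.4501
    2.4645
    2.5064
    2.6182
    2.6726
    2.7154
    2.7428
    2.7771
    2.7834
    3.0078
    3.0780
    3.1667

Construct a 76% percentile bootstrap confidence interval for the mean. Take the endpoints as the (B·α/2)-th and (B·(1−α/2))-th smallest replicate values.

α = 0.24; lower rank = 25 × 0.120 = 3; upper rank = 25 × 0.880 = 22.
The 3rd smallest replicate is 1.9109; the 22nd is 2.7834.

(1.9109, 2.7834)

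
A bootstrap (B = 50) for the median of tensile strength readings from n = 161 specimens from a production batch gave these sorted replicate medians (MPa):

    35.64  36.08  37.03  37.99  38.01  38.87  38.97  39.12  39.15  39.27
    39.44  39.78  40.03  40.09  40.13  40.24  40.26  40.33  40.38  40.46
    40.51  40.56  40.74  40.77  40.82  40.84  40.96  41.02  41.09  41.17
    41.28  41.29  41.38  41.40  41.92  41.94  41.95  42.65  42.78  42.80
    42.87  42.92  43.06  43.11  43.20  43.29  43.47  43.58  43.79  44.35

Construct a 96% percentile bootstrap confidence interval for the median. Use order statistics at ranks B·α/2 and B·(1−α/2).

α = 0.04; lower rank = 50 × 0.020 = 1; upper rank = 50 × 0.980 = 49.
The 1st smallest replicate is 35.64; the 49th is 43.79.

(35.64, 43.79)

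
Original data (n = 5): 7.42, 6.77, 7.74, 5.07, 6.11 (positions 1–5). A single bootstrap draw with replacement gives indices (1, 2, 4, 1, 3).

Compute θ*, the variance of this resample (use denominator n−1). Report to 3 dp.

Resample values: 7.42, 6.77, 5.07, 7.42, 7.74.
Mean = 6.8840; sum of squared deviations = 4.6109
s² = 4.6109 / 4 = 1.1527

θ* = 1.153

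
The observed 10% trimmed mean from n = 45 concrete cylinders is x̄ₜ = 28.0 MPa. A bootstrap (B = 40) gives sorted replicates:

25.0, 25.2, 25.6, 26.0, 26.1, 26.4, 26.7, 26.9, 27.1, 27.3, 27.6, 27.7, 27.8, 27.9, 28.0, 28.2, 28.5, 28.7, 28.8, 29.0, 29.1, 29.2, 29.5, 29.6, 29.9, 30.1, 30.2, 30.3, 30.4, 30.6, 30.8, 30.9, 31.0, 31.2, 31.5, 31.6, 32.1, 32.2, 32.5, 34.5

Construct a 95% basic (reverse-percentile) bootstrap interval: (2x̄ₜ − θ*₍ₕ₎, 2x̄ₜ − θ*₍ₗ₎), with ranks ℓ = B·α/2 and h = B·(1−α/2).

(23.5, 31.0)

Percentile endpoints at ranks 1 and 39: θ*₍1₎ = 25.0, θ*₍39₎ = 32.5.
Basic interval reflects these around x̄ₜ:
  lower = 2 × 28.0 − 32.5 = 23.5
  upper = 2 × 28.0 − 25.0 = 31.0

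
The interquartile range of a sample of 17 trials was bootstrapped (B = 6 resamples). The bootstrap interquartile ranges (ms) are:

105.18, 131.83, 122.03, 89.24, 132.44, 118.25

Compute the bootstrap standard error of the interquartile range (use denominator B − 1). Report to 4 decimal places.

Bootstrap SE is the standard deviation of the 6 replicate interquartile ranges.
Mean of replicates: (105.18 + 131.83 + 122.03 + 89.24 + 132.44 + 118.25) / 6 = 698.97000 / 6 = 116.49500
Sum of squared deviations: (−11.31500)² + (+15.33500)² + (+5.53500)² + (−27.25500)² + (+15.94500)² + (+1.75500)² = 1393.98575
Variance = 1393.98575 / 5 = 278.79715
SE* = √278.79715

SE* = 16.6972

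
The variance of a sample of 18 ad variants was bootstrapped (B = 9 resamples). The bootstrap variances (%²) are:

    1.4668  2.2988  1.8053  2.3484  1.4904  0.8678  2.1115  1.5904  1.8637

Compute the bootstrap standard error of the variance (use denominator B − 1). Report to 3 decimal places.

SE* = 0.469

Bootstrap SE is the standard deviation of the 9 replicate variances.
Mean of replicates: (1.4668 + 2.2988 + 1.8053 + 2.3484 + 1.4904 + 0.8678 + 2.1115 + 1.5904 + 1.8637) / 9 = 15.84310 / 9 = 1.76034
Sum of squared deviations: (−0.29354)² + (+0.53846)² + (+0.04496)² + (+0.58806)² + (−0.26994)² + (−0.89254)² + (+0.35116)² + (−0.16994)² + (+0.10336)² = 1.75631
Variance = 1.75631 / 8 = 0.21954
SE* = √0.21954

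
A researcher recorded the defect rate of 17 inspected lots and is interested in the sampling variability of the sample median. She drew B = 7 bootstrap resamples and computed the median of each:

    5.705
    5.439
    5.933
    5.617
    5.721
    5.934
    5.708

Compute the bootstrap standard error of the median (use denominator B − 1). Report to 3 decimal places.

SE* = 0.174

Bootstrap SE is the standard deviation of the 7 replicate medians.
Mean of replicates: (5.705 + 5.439 + 5.933 + 5.617 + 5.721 + 5.934 + 5.708) / 7 = 40.0570 / 7 = 5.7224
Sum of squared deviations: (−0.0174)² + (−0.2834)² + (+0.2106)² + (−0.1054)² + (−0.0014)² + (+0.2116)² + (−0.0144)² = 0.1811
Variance = 0.1811 / 6 = 0.0302
SE* = √0.0302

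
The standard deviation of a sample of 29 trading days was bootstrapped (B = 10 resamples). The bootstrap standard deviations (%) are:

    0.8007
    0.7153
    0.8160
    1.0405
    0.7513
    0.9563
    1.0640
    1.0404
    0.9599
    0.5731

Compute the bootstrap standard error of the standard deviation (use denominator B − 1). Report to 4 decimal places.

SE* = 0.1650

Bootstrap SE is the standard deviation of the 10 replicate standard deviations.
Mean of replicates: (0.8007 + 0.7153 + 0.8160 + 1.0405 + 0.7513 + 0.9563 + 1.0640 + 1.0404 + 0.9599 + 0.5731) / 10 = 8.71750 / 10 = 0.87175
Sum of squared deviations: (−0.07105)² + (−0.15645)² + (−0.05575)² + (+0.16875)² + (−0.12045)² + (+0.08455)² + (+0.19225)² + (+0.16865)² + (+0.08815)² + (−0.29865)² = 0.24513
Variance = 0.24513 / 9 = 0.02724
SE* = √0.02724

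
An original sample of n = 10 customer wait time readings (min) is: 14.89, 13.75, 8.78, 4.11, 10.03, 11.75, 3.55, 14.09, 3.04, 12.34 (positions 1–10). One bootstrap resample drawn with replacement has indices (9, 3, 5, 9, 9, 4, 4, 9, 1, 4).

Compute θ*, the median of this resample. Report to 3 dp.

θ* = 4.110

Resample values: 3.04, 8.78, 10.03, 3.04, 3.04, 4.11, 4.11, 3.04, 14.89, 4.11.
Sorted: 3.04, 3.04, 3.04, 3.04, 4.11, 4.11, 4.11, 8.78, 10.03, 14.89
Median = average of the two middle values = 4.110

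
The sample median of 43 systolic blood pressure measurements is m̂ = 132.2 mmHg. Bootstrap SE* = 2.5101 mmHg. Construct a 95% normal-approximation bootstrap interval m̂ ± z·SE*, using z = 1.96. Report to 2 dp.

Margin = 1.96 × 2.5101 = 4.920
Interval: 132.2 ± 4.920

(127.28, 137.12)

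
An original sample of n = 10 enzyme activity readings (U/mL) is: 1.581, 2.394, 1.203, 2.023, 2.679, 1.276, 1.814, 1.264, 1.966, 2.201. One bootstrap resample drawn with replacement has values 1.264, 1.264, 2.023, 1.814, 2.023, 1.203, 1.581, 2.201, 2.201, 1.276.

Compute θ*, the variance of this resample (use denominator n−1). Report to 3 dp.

Mean = 1.6850; sum of squared deviations = 1.5425
s² = 1.5425 / 9 = 0.1714

θ* = 0.171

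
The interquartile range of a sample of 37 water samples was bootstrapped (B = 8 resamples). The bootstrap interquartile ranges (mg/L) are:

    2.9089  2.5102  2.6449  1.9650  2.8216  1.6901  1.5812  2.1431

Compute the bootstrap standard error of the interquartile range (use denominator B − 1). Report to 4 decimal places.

Bootstrap SE is the standard deviation of the 8 replicate interquartile ranges.
Mean of replicates: (2.9089 + 2.5102 + 2.6449 + 1.9650 + 2.8216 + 1.6901 + 1.5812 + 2.1431) / 8 = 18.26500 / 8 = 2.28313
Sum of squared deviations: (+0.62577)² + (+0.22708)² + (+0.36177)² + (−0.31812)² + (+0.53848)² + (−0.59303)² + (−0.70193)² + (−0.14003)² = 1.82918
Variance = 1.82918 / 7 = 0.26131
SE* = √0.26131

SE* = 0.5112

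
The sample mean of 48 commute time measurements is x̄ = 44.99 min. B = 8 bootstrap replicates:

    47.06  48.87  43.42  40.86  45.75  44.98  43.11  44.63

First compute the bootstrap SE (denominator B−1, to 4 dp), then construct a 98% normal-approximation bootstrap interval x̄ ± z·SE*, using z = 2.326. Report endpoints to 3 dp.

Mean of replicates = 44.8350; sum of squared deviations = 42.9106; SE* = √(42.9106/7) = 2.4759
Margin = 2.326 × 2.4759 = 5.7589
Interval: 44.99 ± 5.7589

(39.231, 50.749)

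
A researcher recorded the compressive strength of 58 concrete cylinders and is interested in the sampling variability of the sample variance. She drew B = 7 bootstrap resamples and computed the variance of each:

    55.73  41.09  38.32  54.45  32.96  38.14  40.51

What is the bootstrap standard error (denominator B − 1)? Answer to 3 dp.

Bootstrap SE is the standard deviation of the 7 replicate variances.
Mean of replicates: (55.73 + 41.09 + 38.32 + 54.45 + 32.96 + 38.14 + 40.51) / 7 = 301.2000 / 7 = 43.0286
Sum of squared deviations: (+12.7014)² + (−1.9386)² + (−4.7086)² + (+11.4214)² + (−10.0686)² + (−4.8886)² + (−2.5186)² = 449.3215
Variance = 449.3215 / 6 = 74.8869
SE* = √74.8869

SE* = 8.654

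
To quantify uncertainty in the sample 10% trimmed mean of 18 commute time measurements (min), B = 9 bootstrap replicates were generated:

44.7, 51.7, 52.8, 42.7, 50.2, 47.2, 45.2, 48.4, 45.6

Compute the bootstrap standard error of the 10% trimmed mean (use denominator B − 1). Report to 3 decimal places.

SE* = 3.420

Bootstrap SE is the standard deviation of the 9 replicate 10% trimmed means.
Mean of replicates: (44.7 + 51.7 + 52.8 + 42.7 + 50.2 + 47.2 + 45.2 + 48.4 + 45.6) / 9 = 428.5000 / 9 = 47.6111
Sum of squared deviations: (−2.9111)² + (+4.0889)² + (+5.1889)² + (−4.9111)² + (+2.5889)² + (−0.4111)² + (−2.4111)² + (+0.7889)² + (−2.0111)² = 93.5889
Variance = 93.5889 / 8 = 11.6986
SE* = √11.6986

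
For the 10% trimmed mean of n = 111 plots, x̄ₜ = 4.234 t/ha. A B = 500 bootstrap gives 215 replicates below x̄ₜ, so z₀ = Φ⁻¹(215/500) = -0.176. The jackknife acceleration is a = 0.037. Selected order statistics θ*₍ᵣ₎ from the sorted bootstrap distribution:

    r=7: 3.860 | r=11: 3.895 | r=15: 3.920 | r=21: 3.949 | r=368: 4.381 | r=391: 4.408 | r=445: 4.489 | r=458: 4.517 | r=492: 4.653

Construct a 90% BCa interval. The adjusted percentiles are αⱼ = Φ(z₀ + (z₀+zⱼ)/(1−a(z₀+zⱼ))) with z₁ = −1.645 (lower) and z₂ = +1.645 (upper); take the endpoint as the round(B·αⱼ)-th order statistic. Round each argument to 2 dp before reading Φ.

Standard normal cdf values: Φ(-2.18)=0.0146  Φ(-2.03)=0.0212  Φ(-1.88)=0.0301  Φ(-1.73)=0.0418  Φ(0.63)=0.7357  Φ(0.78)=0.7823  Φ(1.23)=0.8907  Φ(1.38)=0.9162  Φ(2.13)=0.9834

Lower: z₀ + z₁ = -0.176 + (-1.645) = -1.821; 1 − a(z₀+z₁) = 1 − (0.037)(-1.821) = 1.0674; argument = -0.176 + (-1.821)/1.0674 = -1.8821 → -1.88.
α₁ = Φ(-1.88) = 0.0301; rank = round(500 × 0.0301) = 15; θ*₍15₎ = 3.920.
Upper: z₀ + z₂ = 1.469; 1 − a(z₀+z₂) = 0.9456; argument = 1.3774 → 1.38; α₂ = 0.9162; rank = 458; θ*₍458₎ = 4.517.

(3.920, 4.517)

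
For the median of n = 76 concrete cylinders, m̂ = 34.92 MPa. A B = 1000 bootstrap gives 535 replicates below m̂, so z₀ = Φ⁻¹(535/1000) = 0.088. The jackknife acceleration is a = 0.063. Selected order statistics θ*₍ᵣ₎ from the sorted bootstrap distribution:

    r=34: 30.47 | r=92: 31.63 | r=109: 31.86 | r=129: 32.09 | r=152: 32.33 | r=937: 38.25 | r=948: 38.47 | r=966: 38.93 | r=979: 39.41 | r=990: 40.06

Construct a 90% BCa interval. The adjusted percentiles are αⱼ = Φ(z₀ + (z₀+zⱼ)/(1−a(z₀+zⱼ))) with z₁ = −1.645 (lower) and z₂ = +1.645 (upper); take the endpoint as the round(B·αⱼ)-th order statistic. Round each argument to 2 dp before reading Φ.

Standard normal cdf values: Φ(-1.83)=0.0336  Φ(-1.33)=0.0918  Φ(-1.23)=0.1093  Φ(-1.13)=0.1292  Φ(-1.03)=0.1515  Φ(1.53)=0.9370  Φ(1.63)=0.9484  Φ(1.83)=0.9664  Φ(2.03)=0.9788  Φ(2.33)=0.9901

Lower: z₀ + z₁ = 0.088 + (-1.645) = -1.557; 1 − a(z₀+z₁) = 1 − (0.063)(-1.557) = 1.0981; argument = 0.088 + (-1.557)/1.0981 = -1.3299 → -1.33.
α₁ = Φ(-1.33) = 0.0918; rank = round(1000 × 0.0918) = 92; θ*₍92₎ = 31.63.
Upper: z₀ + z₂ = 1.733; 1 − a(z₀+z₂) = 0.8908; argument = 2.0334 → 2.03; α₂ = 0.9788; rank = 979; θ*₍979₎ = 39.41.

(31.63, 39.41)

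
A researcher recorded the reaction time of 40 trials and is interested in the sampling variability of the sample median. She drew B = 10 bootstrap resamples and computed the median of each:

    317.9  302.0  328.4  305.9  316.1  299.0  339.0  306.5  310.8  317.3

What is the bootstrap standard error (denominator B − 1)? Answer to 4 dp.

Bootstrap SE is the standard deviation of the 10 replicate medians.
Mean of replicates: (317.9 + 302.0 + 328.4 + 305.9 + 316.1 + 299.0 + 339.0 + 306.5 + 310.8 + 317.3) / 10 = 3142.90000 / 10 = 314.29000
Sum of squared deviations: (+3.61000)² + (−12.29000)² + (+14.11000)² + (−8.39000)² + (+1.81000)² + (−15.29000)² + (+24.71000)² + (−7.79000)² + (−3.49000)² + (+3.01000)² = 1363.12900
Variance = 1363.12900 / 9 = 151.45878
SE* = √151.45878

SE* = 12.3069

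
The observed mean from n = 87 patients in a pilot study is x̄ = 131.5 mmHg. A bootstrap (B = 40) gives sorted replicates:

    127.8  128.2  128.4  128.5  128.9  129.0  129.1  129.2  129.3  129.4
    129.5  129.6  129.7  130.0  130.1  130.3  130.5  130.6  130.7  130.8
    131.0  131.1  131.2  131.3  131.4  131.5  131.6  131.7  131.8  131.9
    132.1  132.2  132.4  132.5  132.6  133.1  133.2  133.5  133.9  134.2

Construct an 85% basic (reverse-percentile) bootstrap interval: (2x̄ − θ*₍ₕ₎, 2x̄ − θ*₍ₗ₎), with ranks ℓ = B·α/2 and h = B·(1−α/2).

(129.8, 134.6)

Percentile endpoints at ranks 3 and 37: θ*₍3₎ = 128.4, θ*₍37₎ = 133.2.
Basic interval reflects these around x̄:
  lower = 2 × 131.5 − 133.2 = 129.8
  upper = 2 × 131.5 − 128.4 = 134.6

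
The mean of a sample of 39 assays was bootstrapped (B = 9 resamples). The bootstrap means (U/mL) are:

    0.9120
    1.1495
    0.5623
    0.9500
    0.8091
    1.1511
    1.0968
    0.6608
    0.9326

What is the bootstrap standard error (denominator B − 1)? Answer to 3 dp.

Bootstrap SE is the standard deviation of the 9 replicate means.
Mean of replicates: (0.9120 + 1.1495 + 0.5623 + 0.9500 + 0.8091 + 1.1511 + 1.0968 + 0.6608 + 0.9326) / 9 = 8.22420 / 9 = 0.91380
Sum of squared deviations: (−0.00180)² + (+0.23570)² + (−0.35150)² + (+0.03620)² + (−0.10470)² + (+0.23730)² + (+0.18300)² + (−0.25300)² + (+0.01880)² = 0.34555
Variance = 0.34555 / 8 = 0.04319
SE* = √0.04319

SE* = 0.208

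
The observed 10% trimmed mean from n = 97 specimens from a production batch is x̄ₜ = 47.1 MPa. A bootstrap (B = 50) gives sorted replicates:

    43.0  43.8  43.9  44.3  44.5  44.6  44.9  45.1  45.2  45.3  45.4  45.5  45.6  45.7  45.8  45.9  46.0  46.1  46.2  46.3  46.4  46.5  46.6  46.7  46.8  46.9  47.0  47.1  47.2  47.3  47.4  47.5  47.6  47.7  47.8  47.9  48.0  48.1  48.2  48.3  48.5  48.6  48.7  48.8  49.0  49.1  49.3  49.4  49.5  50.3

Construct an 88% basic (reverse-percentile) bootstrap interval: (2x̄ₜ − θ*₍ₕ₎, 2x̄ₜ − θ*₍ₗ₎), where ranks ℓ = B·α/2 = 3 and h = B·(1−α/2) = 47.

Percentile endpoints at ranks 3 and 47: θ*₍3₎ = 43.9, θ*₍47₎ = 49.3.
Basic interval reflects these around x̄ₜ:
  lower = 2 × 47.1 − 49.3 = 44.9
  upper = 2 × 47.1 − 43.9 = 50.3

(44.9, 50.3)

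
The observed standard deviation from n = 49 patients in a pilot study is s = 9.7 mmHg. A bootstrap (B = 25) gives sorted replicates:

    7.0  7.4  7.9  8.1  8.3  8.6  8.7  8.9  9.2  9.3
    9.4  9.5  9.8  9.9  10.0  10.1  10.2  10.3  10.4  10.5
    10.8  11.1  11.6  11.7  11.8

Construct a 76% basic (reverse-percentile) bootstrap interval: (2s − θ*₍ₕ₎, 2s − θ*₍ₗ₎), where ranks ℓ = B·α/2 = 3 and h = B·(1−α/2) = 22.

(8.3, 11.5)

Percentile endpoints at ranks 3 and 22: θ*₍3₎ = 7.9, θ*₍22₎ = 11.1.
Basic interval reflects these around s:
  lower = 2 × 9.7 − 11.1 = 8.3
  upper = 2 × 9.7 − 7.9 = 11.5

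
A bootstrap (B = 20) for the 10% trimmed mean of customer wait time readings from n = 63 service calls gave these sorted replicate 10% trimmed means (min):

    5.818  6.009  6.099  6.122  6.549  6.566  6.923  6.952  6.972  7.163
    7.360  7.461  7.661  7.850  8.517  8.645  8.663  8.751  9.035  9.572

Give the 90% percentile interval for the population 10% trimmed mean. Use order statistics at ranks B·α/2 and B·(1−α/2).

α = 0.10; lower rank = 20 × 0.050 = 1; upper rank = 20 × 0.950 = 19.
The 1st smallest replicate is 5.818; the 19th is 9.035.

(5.818, 9.035)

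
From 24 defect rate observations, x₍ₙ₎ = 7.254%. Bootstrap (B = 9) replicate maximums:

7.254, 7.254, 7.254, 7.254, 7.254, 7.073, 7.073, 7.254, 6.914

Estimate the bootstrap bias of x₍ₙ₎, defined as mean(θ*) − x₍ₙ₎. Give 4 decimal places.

bias = −0.0780

mean(θ*) = (7.254 + 7.254 + 7.254 + 7.254 + 7.254 + 7.073 + 7.073 + 7.254 + 6.914) / 9 = 7.17600
bias = 7.17600 − 7.254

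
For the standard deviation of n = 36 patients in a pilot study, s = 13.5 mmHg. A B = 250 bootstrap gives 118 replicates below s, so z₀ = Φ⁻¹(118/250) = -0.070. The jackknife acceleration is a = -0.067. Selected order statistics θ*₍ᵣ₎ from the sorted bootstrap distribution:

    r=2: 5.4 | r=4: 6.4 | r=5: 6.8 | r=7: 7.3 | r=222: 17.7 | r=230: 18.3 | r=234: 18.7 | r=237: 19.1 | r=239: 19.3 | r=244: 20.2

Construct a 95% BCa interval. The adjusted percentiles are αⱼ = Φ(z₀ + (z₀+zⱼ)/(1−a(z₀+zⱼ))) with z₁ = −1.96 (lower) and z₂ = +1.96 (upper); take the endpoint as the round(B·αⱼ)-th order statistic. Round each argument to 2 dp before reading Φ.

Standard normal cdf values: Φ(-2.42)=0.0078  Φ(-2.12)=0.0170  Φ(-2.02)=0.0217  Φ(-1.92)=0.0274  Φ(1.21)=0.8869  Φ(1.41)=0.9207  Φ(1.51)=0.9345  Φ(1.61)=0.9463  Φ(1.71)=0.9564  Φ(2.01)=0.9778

Lower: z₀ + z₁ = -0.070 + (-1.960) = -2.030; 1 − a(z₀+z₁) = 1 − (-0.067)(-2.030) = 0.8640; argument = -0.070 + (-2.030)/0.8640 = -2.4196 → -2.42.
α₁ = Φ(-2.42) = 0.0078; rank = round(250 × 0.0078) = 2; θ*₍2₎ = 5.4.
Upper: z₀ + z₂ = 1.890; 1 − a(z₀+z₂) = 1.1266; argument = 1.6076 → 1.61; α₂ = 0.9463; rank = 237; θ*₍237₎ = 19.1.

(5.4, 19.1)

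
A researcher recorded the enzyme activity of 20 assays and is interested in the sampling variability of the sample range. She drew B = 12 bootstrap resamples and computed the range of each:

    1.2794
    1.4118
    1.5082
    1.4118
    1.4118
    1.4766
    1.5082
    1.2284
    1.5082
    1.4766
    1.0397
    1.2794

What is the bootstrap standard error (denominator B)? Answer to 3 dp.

SE* = 0.138

Bootstrap SE is the standard deviation of the 12 replicate ranges.
Mean of replicates: (1.2794 + 1.4118 + 1.5082 + 1.4118 + 1.4118 + 1.4766 + 1.5082 + 1.2284 + 1.5082 + 1.4766 + 1.0397 + 1.2794) / 12 = 16.54010 / 12 = 1.37834
Sum of squared deviations: (−0.09894)² + (+0.03346)² + (+0.12986)² + (+0.03346)² + (+0.03346)² + (+0.09826)² + (+0.12986)² + (−0.14994)² + (+0.12986)² + (+0.09826)² + (−0.33864)² + (−0.09894)² = 0.23000
Variance = 0.23000 / 12 = 0.01917
SE* = √0.01917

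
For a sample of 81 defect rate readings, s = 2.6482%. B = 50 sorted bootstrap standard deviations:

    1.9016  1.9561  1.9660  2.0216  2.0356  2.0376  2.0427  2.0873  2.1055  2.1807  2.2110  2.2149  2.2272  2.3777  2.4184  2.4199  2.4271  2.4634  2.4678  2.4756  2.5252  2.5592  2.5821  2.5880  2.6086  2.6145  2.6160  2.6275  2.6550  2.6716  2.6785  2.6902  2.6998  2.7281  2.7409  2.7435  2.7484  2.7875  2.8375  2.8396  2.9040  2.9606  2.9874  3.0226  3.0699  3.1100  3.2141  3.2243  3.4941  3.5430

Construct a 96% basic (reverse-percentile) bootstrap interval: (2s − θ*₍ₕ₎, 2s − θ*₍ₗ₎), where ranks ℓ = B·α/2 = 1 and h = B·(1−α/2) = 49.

(1.8023, 3.3948)

Percentile endpoints at ranks 1 and 49: θ*₍1₎ = 1.9016, θ*₍49₎ = 3.4941.
Basic interval reflects these around s:
  lower = 2 × 2.6482 − 3.4941 = 1.8023
  upper = 2 × 2.6482 − 1.9016 = 3.3948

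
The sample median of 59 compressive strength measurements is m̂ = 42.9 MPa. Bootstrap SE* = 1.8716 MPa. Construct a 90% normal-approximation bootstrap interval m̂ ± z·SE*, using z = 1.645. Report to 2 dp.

Margin = 1.645 × 1.8716 = 3.079
Interval: 42.9 ± 3.079

(39.82, 45.98)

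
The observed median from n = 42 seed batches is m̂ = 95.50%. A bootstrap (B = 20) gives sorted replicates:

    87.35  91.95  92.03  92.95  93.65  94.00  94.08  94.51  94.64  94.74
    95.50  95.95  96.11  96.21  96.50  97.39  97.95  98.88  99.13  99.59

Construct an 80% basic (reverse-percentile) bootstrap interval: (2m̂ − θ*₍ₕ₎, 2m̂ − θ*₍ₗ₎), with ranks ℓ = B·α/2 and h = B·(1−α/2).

(92.12, 99.05)

Percentile endpoints at ranks 2 and 18: θ*₍2₎ = 91.95, θ*₍18₎ = 98.88.
Basic interval reflects these around m̂:
  lower = 2 × 95.50 − 98.88 = 92.12
  upper = 2 × 95.50 − 91.95 = 99.05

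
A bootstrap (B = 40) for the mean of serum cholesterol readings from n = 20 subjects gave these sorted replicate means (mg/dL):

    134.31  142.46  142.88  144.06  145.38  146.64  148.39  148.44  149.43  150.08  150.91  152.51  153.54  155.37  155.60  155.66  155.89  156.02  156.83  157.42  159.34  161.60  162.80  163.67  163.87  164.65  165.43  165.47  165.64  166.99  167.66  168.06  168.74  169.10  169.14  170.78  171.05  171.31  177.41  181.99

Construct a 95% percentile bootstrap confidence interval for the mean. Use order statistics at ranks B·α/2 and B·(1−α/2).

(134.31, 177.41)

α = 0.05; lower rank = 40 × 0.025 = 1; upper rank = 40 × 0.975 = 39.
The 1st smallest replicate is 134.31; the 39th is 177.41.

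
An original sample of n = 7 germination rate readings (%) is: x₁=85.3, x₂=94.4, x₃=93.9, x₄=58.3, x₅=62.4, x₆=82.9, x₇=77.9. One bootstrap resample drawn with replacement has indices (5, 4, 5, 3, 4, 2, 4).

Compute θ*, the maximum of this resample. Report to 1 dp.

θ* = 94.4

Resample values: 62.4, 58.3, 62.4, 93.9, 58.3, 94.4, 58.3.
Maximum = 94.4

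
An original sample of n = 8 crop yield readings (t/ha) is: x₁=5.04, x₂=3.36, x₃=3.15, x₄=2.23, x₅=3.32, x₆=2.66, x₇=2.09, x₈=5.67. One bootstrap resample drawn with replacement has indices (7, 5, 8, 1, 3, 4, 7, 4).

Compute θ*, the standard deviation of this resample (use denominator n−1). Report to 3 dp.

θ* = 1.406

Resample values: 2.09, 3.32, 5.67, 5.04, 3.15, 2.23, 2.09, 2.23.
Mean = 3.2275; sum of squared deviations = 13.8434
s² = 13.8434 / 7 = 1.9776
s = √1.9776 = 1.406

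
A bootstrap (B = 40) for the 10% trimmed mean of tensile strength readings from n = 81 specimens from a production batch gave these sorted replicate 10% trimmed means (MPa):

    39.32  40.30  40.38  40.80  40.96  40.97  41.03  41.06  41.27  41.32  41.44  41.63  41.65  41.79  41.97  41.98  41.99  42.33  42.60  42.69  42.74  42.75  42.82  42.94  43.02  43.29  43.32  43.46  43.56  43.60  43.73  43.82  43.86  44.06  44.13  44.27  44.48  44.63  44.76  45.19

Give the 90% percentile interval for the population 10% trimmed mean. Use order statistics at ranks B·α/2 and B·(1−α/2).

(40.30, 44.63)

α = 0.10; lower rank = 40 × 0.050 = 2; upper rank = 40 × 0.950 = 38.
The 2nd smallest replicate is 40.30; the 38th is 44.63.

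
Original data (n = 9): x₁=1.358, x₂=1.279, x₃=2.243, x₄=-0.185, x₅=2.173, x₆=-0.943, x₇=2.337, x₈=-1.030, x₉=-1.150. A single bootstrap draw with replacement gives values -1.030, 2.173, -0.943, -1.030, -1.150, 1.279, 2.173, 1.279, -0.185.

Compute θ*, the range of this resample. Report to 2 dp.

Range = 2.173 − -1.150 = 3.32

θ* = 3.32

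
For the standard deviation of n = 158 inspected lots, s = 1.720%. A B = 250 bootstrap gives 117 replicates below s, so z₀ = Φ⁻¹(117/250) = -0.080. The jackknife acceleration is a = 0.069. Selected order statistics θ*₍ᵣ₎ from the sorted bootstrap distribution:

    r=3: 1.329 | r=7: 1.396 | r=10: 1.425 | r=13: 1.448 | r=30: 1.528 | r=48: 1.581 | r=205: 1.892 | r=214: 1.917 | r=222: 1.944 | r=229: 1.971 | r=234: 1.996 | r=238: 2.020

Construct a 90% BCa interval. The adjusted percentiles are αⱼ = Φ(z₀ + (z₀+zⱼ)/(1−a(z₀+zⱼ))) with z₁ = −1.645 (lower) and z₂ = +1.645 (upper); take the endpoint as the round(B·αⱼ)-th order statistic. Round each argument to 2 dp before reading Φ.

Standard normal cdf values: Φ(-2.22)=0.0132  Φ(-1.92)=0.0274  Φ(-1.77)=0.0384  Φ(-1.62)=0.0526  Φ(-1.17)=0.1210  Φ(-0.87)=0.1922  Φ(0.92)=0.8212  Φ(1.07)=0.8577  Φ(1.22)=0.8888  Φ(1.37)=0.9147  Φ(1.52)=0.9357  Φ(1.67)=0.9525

(1.448, 2.020)

Lower: z₀ + z₁ = -0.080 + (-1.645) = -1.725; 1 − a(z₀+z₁) = 1 − (0.069)(-1.725) = 1.1190; argument = -0.080 + (-1.725)/1.1190 = -1.6215 → -1.62.
α₁ = Φ(-1.62) = 0.0526; rank = round(250 × 0.0526) = 13; θ*₍13₎ = 1.448.
Upper: z₀ + z₂ = 1.565; 1 − a(z₀+z₂) = 0.8920; argument = 1.6745 → 1.67; α₂ = 0.9525; rank = 238; θ*₍238₎ = 2.020.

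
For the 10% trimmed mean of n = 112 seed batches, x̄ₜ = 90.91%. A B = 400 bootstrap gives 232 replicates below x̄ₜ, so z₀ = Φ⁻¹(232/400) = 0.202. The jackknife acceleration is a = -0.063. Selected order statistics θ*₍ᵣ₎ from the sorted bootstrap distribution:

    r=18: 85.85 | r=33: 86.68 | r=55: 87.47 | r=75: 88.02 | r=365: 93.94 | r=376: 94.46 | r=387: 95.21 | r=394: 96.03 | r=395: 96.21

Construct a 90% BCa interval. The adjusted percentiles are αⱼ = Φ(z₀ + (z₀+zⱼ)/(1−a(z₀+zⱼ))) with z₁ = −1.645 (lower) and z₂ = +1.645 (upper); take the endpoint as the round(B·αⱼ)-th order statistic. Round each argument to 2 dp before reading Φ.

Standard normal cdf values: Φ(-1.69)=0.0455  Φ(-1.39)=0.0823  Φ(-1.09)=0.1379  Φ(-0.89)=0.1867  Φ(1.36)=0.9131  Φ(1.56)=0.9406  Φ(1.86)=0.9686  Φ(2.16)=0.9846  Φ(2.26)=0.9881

Lower: z₀ + z₁ = 0.202 + (-1.645) = -1.443; 1 − a(z₀+z₁) = 1 − (-0.063)(-1.443) = 0.9091; argument = 0.202 + (-1.443)/0.9091 = -1.3853 → -1.39.
α₁ = Φ(-1.39) = 0.0823; rank = round(400 × 0.0823) = 33; θ*₍33₎ = 86.68.
Upper: z₀ + z₂ = 1.847; 1 − a(z₀+z₂) = 1.1164; argument = 1.8565 → 1.86; α₂ = 0.9686; rank = 387; θ*₍387₎ = 95.21.

(86.68, 95.21)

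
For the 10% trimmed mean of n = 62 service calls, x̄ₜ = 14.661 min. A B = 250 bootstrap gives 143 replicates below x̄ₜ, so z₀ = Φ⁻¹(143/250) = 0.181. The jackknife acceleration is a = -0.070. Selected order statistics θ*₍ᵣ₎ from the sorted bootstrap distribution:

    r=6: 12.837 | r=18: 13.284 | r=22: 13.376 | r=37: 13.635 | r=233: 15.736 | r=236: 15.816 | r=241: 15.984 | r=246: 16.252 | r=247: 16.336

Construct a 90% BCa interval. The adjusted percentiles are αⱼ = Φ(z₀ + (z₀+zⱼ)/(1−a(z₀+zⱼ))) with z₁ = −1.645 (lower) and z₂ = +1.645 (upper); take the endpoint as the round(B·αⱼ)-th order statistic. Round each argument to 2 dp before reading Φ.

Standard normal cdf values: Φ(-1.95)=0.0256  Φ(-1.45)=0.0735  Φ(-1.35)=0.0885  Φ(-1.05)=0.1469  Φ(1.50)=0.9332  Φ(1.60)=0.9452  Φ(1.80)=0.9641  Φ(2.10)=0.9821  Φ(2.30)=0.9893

Lower: z₀ + z₁ = 0.181 + (-1.645) = -1.464; 1 − a(z₀+z₁) = 1 − (-0.070)(-1.464) = 0.8975; argument = 0.181 + (-1.464)/0.8975 = -1.4502 → -1.45.
α₁ = Φ(-1.45) = 0.0735; rank = round(250 × 0.0735) = 18; θ*₍18₎ = 13.284.
Upper: z₀ + z₂ = 1.826; 1 − a(z₀+z₂) = 1.1278; argument = 1.8001 → 1.80; α₂ = 0.9641; rank = 241; θ*₍241₎ = 15.984.

(13.284, 15.984)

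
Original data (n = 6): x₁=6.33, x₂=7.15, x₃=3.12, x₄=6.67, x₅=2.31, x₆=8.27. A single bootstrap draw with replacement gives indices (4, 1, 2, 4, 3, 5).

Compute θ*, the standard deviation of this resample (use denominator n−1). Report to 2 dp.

Resample values: 6.67, 6.33, 7.15, 6.67, 3.12, 2.31.
Mean = 5.3750; sum of squared deviations = 21.8960
s² = 21.8960 / 5 = 4.3792
s = √4.3792 = 2.09

θ* = 2.09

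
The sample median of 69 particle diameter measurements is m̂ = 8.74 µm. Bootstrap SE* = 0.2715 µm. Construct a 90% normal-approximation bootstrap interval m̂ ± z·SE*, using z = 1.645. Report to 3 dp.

Margin = 1.645 × 0.2715 = 0.4466
Interval: 8.74 ± 0.4466

(8.293, 9.187)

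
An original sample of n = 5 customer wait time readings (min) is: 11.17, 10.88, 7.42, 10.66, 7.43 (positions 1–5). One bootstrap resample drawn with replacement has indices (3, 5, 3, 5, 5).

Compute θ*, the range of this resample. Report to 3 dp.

Resample values: 7.42, 7.43, 7.42, 7.43, 7.43.
Range = 7.43 − 7.42 = 0.010

θ* = 0.010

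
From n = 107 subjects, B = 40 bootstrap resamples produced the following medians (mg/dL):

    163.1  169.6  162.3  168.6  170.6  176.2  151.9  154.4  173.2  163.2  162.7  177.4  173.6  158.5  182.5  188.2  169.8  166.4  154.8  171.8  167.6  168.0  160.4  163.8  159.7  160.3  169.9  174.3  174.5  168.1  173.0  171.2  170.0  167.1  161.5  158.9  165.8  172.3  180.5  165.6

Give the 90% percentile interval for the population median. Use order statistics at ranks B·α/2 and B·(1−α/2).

(154.4, 180.5)

Sorted replicates: 151.9, 154.4, 154.8, 158.5, 158.9, 159.7, 160.3, 160.4, 161.5, 162.3, 162.7, 163.1, 163.2, 163.8, 165.6, 165.8, 166.4, 167.1, 167.6, 168.0, 168.1, 168.6, 169.6, 169.8, 169.9, 170.0, 170.6, 171.2, 171.8, 172.3, 173.0, 173.2, 173.6, 174.3, 174.5, 176.2, 177.4, 180.5, 182.5, 188.2
α = 0.10; lower rank = 40 × 0.050 = 2; upper rank = 40 × 0.950 = 38.
The 2nd smallest replicate is 154.4; the 38th is 180.5.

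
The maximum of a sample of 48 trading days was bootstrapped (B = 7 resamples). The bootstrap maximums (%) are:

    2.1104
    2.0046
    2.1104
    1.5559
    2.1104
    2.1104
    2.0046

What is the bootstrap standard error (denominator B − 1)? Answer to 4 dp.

Bootstrap SE is the standard deviation of the 7 replicate maximums.
Mean of replicates: (2.1104 + 2.0046 + 2.1104 + 1.5559 + 2.1104 + 2.1104 + 2.0046) / 7 = 14.00670 / 7 = 2.00096
Sum of squared deviations: (+0.10944)² + (+0.00364)² + (+0.10944)² + (−0.44506)² + (+0.10944)² + (+0.10944)² + (+0.00364)² = 0.24601
Variance = 0.24601 / 6 = 0.04100
SE* = √0.04100

SE* = 0.2025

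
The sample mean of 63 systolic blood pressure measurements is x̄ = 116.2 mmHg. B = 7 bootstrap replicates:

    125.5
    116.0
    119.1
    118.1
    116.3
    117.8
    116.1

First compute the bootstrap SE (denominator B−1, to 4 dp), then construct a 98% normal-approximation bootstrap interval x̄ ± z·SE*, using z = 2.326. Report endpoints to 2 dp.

(108.44, 123.96)

Mean of replicates = 118.4143; sum of squared deviations = 66.8086; SE* = √(66.8086/6) = 3.3369
Margin = 2.326 × 3.3369 = 7.762
Interval: 116.2 ± 7.762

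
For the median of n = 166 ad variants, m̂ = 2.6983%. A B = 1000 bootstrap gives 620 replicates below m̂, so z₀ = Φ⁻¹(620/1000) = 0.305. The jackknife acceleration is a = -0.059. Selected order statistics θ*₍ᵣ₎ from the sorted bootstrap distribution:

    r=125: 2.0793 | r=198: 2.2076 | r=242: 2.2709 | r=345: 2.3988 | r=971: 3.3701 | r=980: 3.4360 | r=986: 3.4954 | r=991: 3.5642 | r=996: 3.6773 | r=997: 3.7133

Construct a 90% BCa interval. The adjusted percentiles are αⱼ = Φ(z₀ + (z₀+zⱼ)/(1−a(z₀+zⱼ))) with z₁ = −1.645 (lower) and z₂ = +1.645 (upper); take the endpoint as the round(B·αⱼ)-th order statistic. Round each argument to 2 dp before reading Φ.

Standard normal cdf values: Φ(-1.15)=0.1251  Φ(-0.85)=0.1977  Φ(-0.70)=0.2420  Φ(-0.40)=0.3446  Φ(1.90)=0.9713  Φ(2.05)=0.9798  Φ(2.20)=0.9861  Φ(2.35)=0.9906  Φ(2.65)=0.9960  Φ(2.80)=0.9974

Lower: z₀ + z₁ = 0.305 + (-1.645) = -1.340; 1 − a(z₀+z₁) = 1 − (-0.059)(-1.340) = 0.9209; argument = 0.305 + (-1.340)/0.9209 = -1.1500 → -1.15.
α₁ = Φ(-1.15) = 0.1251; rank = round(1000 × 0.1251) = 125; θ*₍125₎ = 2.0793.
Upper: z₀ + z₂ = 1.950; 1 − a(z₀+z₂) = 1.1151; argument = 2.0538 → 2.05; α₂ = 0.9798; rank = 980; θ*₍980₎ = 3.4360.

(2.0793, 3.4360)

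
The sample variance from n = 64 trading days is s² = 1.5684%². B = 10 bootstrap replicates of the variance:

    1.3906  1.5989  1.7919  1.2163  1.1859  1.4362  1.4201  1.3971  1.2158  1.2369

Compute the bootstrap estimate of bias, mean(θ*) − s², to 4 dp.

bias = −0.1794

mean(θ*) = (1.3906 + 1.5989 + 1.7919 + 1.2163 + 1.1859 + 1.4362 + 1.4201 + 1.3971 + 1.2158 + 1.2369) / 10 = 1.38897
bias = 1.38897 − 1.5684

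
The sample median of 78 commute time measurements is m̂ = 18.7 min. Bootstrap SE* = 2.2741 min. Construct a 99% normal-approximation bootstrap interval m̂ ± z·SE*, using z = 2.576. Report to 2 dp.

Margin = 2.576 × 2.2741 = 5.858
Interval: 18.7 ± 5.858

(12.84, 24.56)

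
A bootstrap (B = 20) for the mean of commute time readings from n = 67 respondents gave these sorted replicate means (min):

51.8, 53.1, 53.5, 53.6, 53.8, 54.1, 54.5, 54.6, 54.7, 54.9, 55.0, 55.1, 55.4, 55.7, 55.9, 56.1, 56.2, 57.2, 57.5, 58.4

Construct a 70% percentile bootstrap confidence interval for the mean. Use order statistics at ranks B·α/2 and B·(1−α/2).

α = 0.30; lower rank = 20 × 0.150 = 3; upper rank = 20 × 0.850 = 17.
The 3rd smallest replicate is 53.5; the 17th is 56.2.

(53.5, 56.2)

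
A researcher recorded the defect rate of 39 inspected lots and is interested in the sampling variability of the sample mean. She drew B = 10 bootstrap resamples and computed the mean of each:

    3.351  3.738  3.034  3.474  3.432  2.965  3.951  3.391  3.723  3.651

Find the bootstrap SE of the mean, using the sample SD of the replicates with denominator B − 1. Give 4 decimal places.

Bootstrap SE is the standard deviation of the 10 replicate means.
Mean of replicates: (3.351 + 3.738 + 3.034 + 3.474 + 3.432 + 2.965 + 3.951 + 3.391 + 3.723 + 3.651) / 10 = 34.71000 / 10 = 3.47100
Sum of squared deviations: (−0.12000)² + (+0.26700)² + (−0.43700)² + (+0.00300)² + (−0.03900)² + (−0.50600)² + (+0.48000)² + (−0.08000)² + (+0.25200)² + (+0.18000)² = 0.86693
Variance = 0.86693 / 9 = 0.09633
SE* = √0.09633

SE* = 0.3104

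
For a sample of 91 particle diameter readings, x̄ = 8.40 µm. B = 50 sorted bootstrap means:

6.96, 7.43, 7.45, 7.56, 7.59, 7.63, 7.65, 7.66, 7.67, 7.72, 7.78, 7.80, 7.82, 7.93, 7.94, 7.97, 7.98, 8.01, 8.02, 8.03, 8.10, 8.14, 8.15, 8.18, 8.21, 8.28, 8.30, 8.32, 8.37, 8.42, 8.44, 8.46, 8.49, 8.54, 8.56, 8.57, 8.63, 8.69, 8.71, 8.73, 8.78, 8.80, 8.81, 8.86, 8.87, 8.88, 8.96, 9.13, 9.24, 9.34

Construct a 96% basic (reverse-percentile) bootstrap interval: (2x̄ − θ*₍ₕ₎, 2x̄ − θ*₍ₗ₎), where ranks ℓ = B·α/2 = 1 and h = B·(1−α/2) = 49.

Percentile endpoints at ranks 1 and 49: θ*₍1₎ = 6.96, θ*₍49₎ = 9.24.
Basic interval reflects these around x̄:
  lower = 2 × 8.40 − 9.24 = 7.56
  upper = 2 × 8.40 − 6.96 = 9.84

(7.56, 9.84)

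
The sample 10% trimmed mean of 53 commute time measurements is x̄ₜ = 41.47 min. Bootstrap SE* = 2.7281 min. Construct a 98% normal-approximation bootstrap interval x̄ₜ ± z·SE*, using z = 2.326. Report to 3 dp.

(35.124, 47.816)

Margin = 2.326 × 2.7281 = 6.3456
Interval: 41.47 ± 6.3456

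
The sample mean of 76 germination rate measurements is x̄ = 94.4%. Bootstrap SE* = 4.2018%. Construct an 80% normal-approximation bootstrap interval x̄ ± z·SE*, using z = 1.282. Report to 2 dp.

(89.01, 99.79)

Margin = 1.282 × 4.2018 = 5.387
Interval: 94.4 ± 5.387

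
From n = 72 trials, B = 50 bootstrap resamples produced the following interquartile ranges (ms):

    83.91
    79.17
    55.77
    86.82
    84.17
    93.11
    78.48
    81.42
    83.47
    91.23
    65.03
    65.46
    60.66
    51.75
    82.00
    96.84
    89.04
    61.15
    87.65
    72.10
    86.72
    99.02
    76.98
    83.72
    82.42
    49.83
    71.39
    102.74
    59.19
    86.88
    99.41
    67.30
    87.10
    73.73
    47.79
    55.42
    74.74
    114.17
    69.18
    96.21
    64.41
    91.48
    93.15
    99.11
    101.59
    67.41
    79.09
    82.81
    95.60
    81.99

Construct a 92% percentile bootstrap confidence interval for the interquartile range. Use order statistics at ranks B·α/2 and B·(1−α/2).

Sorted replicates: 47.79, 49.83, 51.75, 55.42, 55.77, 59.19, 60.66, 61.15, 64.41, 65.03, 65.46, 67.30, 67.41, 69.18, 71.39, 72.10, 73.73, 74.74, 76.98, 78.48, 79.09, 79.17, 81.42, 81.99, 82.00, 82.42, 82.81, 83.47, 83.72, 83.91, 84.17, 86.72, 86.82, 86.88, 87.10, 87.65, 89.04, 91.23, 91.48, 93.11, 93.15, 95.60, 96.21, 96.84, 99.02, 99.11, 99.41, 101.59, 102.74, 114.17
α = 0.08; lower rank = 50 × 0.040 = 2; upper rank = 50 × 0.960 = 48.
The 2nd smallest replicate is 49.83; the 48th is 101.59.

(49.83, 101.59)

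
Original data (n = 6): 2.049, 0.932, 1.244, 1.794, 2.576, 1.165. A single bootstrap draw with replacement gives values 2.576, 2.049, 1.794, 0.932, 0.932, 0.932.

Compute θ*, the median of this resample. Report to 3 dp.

θ* = 1.363

Sorted: 0.932, 0.932, 0.932, 1.794, 2.049, 2.576
Median = average of the two middle values = 1.363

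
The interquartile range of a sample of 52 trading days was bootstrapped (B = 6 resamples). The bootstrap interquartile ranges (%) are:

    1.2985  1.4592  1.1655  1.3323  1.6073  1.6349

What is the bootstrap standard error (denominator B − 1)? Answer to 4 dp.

Bootstrap SE is the standard deviation of the 6 replicate interquartile ranges.
Mean of replicates: (1.2985 + 1.4592 + 1.1655 + 1.3323 + 1.6073 + 1.6349) / 6 = 8.49770 / 6 = 1.41628
Sum of squared deviations: (−0.11778)² + (+0.04292)² + (−0.25078)² + (−0.08398)² + (+0.19102)² + (+0.21862)² = 0.16994
Variance = 0.16994 / 5 = 0.03399
SE* = √0.03399

SE* = 0.1844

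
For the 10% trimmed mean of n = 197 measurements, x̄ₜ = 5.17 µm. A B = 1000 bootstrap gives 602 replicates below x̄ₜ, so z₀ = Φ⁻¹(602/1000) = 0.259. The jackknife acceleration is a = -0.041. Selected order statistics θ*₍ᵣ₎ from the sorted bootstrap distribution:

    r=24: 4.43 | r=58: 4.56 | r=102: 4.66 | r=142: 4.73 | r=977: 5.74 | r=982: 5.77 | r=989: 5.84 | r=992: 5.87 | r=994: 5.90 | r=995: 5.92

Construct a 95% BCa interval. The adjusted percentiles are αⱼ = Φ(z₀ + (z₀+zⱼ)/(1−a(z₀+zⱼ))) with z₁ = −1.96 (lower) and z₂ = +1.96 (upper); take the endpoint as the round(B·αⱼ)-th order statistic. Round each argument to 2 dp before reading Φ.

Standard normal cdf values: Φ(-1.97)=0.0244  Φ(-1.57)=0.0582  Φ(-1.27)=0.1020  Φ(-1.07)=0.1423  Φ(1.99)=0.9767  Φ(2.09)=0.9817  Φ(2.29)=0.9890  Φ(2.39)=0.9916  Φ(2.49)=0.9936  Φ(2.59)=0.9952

Lower: z₀ + z₁ = 0.259 + (-1.960) = -1.701; 1 − a(z₀+z₁) = 1 − (-0.041)(-1.701) = 0.9303; argument = 0.259 + (-1.701)/0.9303 = -1.5695 → -1.57.
α₁ = Φ(-1.57) = 0.0582; rank = round(1000 × 0.0582) = 58; θ*₍58₎ = 4.56.
Upper: z₀ + z₂ = 2.219; 1 − a(z₀+z₂) = 1.0910; argument = 2.2930 → 2.29; α₂ = 0.9890; rank = 989; θ*₍989₎ = 5.84.

(4.56, 5.84)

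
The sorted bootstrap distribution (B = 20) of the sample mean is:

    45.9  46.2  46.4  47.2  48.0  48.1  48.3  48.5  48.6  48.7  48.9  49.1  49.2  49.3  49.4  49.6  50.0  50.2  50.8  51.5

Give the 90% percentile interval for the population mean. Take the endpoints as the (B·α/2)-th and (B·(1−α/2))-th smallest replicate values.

(45.9, 50.8)

α = 0.10; lower rank = 20 × 0.050 = 1; upper rank = 20 × 0.950 = 19.
The 1st smallest replicate is 45.9; the 19th is 50.8.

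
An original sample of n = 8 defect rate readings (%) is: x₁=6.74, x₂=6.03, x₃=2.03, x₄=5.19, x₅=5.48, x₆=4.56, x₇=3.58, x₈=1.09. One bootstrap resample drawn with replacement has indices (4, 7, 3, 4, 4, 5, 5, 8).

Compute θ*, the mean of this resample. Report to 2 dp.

Resample values: 5.19, 3.58, 2.03, 5.19, 5.19, 5.48, 5.48, 1.09.
Mean = (5.19 + 3.58 + 2.03 + 5.19 + 5.19 + 5.48 + 5.48 + 1.09) / 8 = 33.230 / 8 = 4.15

θ* = 4.15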